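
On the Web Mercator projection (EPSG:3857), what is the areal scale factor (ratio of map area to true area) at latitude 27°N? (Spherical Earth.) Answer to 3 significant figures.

The Mercator projection is conformal; its linear scale factor is the same in every direction and equals sec φ = 1/cos φ.
Areal scale = k² = sec²φ = 1/cos²(27°) = 1/0.8910² = 1.260.

1.26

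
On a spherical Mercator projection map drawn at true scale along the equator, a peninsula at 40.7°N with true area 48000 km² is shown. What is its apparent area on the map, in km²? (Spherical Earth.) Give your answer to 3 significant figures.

83500 km²

The Mercator projection is conformal; its linear scale factor is the same in every direction and equals sec φ = 1/cos φ.
Areal scale = k² = sec²φ = 1/cos²(40.7°) = 1/0.7581² = 1.740.
Apparent area = 48000 × 1.740 ≈ 83500 km².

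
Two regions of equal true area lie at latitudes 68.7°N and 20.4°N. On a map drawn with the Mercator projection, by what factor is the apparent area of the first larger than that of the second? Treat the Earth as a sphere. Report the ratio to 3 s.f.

6.66

On Mercator, area is exaggerated by sec²φ = 1/cos²φ.
At 68.7°: sec²(68.7°) = 1/0.3633² = 7.579.
At 20.4°: sec²(20.4°) = 1/0.9373² = 1.138.
Ratio = 7.579/1.138 = cos²(20.4°)/cos²(68.7°) ≈ 6.66.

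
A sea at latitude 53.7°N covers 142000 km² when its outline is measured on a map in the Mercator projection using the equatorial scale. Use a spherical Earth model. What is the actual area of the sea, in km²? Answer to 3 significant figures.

49800 km²

The Mercator projection is conformal; its linear scale factor is the same in every direction and equals sec φ = 1/cos φ.
Areal scale = k² = sec²φ = 1/cos²(53.7°) = 1/0.5920² = 2.853.
True area = apparent / (areal scale) = 142000 / 2.853 ≈ 49800 km².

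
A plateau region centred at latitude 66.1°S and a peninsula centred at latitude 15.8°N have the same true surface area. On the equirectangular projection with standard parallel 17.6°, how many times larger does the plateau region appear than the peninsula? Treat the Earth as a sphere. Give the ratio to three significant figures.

2.38

With standard parallel φ₀ = 17.6°, the equirectangular projection gives x = Rλ cos φ₀, y = Rφ, so h = 1 and k = cos 17.6° / cos φ.
Areal scale at 66.1°: h·k = 1.000 × 2.353 = 2.353.
Areal scale at 15.8°: h·k = 1.000 × 0.9906 = 0.9906.
Ratio = 2.353/0.9906 ≈ 2.38.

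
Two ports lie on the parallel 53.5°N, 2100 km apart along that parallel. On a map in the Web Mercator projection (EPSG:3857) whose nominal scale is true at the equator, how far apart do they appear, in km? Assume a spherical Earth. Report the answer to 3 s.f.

Mercator is conformal, so the point scale is isotropic: h = k = sec φ = 1/cos φ.
Along the parallel, k = sec 53.5° = 1/0.5948 = 1.681.
Map distance = 2100 × 1.681 ≈ 3530 km.

3530 km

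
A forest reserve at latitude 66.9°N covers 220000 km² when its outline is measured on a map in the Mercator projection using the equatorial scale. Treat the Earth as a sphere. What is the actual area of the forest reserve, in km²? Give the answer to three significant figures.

The Mercator projection is conformal; its linear scale factor is the same in every direction and equals sec φ = 1/cos φ.
Areal scale = k² = sec²φ = 1/cos²(66.9°) = 1/0.3923² = 6.497.
True area = apparent / (areal scale) = 220000 / 6.497 ≈ 33900 km².

33900 km²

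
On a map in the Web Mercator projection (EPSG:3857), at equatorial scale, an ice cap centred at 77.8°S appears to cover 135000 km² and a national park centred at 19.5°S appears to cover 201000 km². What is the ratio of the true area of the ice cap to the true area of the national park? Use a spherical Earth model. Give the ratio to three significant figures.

Since Mercator area scale is 1/cos²φ, the true area equals the apparent area multiplied by cos²φ.
True area of ice cap: 135000 × cos²(77.8°) = 135000 × 0.04466 = 6029 km².
True area of national park: 201000 × cos²(19.5°) = 201000 × 0.8886 = 178600 km².
Ratio = 6029 / 178600 ≈ 0.0338.

0.0338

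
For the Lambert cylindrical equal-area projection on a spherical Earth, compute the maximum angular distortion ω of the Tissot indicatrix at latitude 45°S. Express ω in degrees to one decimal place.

38.9°

The Lambert cylindrical equal-area projection is the cylindrical equal-area projection with its standard parallel at the equator (φ₀ = 0). A cylindrical equal-area projection with standard parallel φ₀ has meridian scale h = cos φ / cos φ₀ and parallel scale k = cos φ₀ / cos φ (so areas are preserved, h·k = 1).
At 45°: h = 0.7071, k = 1.414; principal scales a = 1.414, b = 0.7071.
sin(ω/2) = (a − b)/(a + b) = 0.7071/2.121 = 0.3333, so ω = 2 arcsin(0.3333) ≈ 38.9°.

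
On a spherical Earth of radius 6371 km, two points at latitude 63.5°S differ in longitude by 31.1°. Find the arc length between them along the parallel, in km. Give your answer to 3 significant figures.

1540 km

Arc length along a parallel = R cos φ · Δλ (with Δλ in radians).
= 6371 × cos 63.5° × (31.1° × π/180) = 6371 × 0.4462 × 0.5428 ≈ 1540 km.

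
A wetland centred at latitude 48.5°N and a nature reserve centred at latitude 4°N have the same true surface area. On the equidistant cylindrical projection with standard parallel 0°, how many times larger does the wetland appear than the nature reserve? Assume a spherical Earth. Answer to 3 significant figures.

1.51

For the equirectangular projection with φ₀ = 0 (plate carrée), h = 1 along meridians and k = sec φ along parallels.
Areal scale at 48.5°: h·k = 1.000 × 1.509 = 1.509.
Areal scale at 4°: h·k = 1.000 × 1.002 = 1.002.
Ratio = 1.509/1.002 ≈ 1.51.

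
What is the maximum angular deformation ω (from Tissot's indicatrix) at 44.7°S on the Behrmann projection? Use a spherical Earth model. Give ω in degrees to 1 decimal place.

22.5°

Behrmann is a cylindrical equal-area projection with standard parallels at ±30°. For cylindrical equal-area with standard parallel φ₀, h = cos φ / cos φ₀ and k = cos φ₀ / cos φ, so h·k = 1.
At 44.7°: h = 0.8208, k = 1.218; principal scales a = 1.218, b = 0.8208.
sin(ω/2) = (a − b)/(a + b) = 0.3976/2.039 = 0.1950, so ω = 2 arcsin(0.1950) ≈ 22.5°.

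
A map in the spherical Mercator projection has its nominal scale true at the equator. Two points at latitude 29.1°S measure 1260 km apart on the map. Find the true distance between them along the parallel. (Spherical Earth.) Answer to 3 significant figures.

The Mercator projection is conformal; its linear scale factor is the same in every direction and equals sec φ = 1/cos φ.
Along the parallel at 29.1°, map distances are exaggerated by k = sec 29.1° = 1.144.
True distance = 1260 / 1.144 = 1260 × cos 29.1° ≈ 1100 km.

1100 km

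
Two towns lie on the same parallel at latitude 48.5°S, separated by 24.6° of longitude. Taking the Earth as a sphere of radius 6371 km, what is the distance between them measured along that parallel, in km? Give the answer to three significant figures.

Arc length along a parallel = R cos φ · Δλ (with Δλ in radians).
= 6371 × cos 48.5° × (24.6° × π/180) = 6371 × 0.6626 × 0.4294 ≈ 1810 km.

1810 km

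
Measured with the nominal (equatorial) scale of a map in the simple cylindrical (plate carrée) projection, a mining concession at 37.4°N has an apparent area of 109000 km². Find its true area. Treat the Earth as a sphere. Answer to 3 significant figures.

For the equirectangular projection with φ₀ = 0 (plate carrée), h = 1 along meridians and k = sec φ along parallels.
Areal scale = h·k = 1 × sec φ; at 37.4°, h = 1.000, k = 1.259, so h·k = 1.259.
True area = apparent / (areal scale) = 109000 / 1.259 ≈ 86600 km².

86600 km²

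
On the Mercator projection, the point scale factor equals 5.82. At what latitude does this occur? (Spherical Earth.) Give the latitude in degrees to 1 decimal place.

80.1°

Mercator scale is k = sec φ = 1/cos φ.
1/cos φ = 5.82  ⇒  cos φ = 0.1718  ⇒  φ = arccos(0.1718) ≈ 80.1°.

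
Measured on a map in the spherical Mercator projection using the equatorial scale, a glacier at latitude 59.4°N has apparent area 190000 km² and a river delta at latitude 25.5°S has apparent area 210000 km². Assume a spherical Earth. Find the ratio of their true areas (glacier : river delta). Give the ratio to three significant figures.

Since Mercator area scale is 1/cos²φ, the true area equals the apparent area multiplied by cos²φ.
True area of glacier: 190000 × cos²(59.4°) = 190000 × 0.2591 = 49230 km².
True area of river delta: 210000 × cos²(25.5°) = 210000 × 0.8147 = 171100 km².
Ratio = 49230 / 171100 ≈ 0.288.

0.288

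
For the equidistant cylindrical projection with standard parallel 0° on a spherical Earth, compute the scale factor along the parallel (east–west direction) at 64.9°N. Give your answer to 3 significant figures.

2.36

For the equirectangular projection with φ₀ = 0 (plate carrée), h = 1 along meridians and k = sec φ along parallels.
k = 1/cos 64.9° = 1/0.4242 = 2.357.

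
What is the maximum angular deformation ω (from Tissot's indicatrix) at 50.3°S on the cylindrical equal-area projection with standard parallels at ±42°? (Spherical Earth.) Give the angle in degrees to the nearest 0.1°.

For cylindrical equal-area with standard parallel φ₀, h = cos φ / cos φ₀ and k = cos φ₀ / cos φ, so h·k = 1.
At 50.3°: h = 0.8595, k = 1.163; principal scales a = 1.163, b = 0.8595.
sin(ω/2) = (a − b)/(a + b) = 0.3039/2.023 = 0.1502, so ω = 2 arcsin(0.1502) ≈ 17.3°.

17.3°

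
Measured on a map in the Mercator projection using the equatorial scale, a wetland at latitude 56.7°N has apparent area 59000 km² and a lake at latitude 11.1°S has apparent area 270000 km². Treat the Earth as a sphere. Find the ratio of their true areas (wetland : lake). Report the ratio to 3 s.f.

Mercator's areal exaggeration is sec²φ; hence true area = (apparent area) · cos²φ.
True area of wetland: 59000 × cos²(56.7°) = 59000 × 0.3014 = 17780 km².
True area of lake: 270000 × cos²(11.1°) = 270000 × 0.9629 = 260000 km².
Ratio = 17780 / 260000 ≈ 0.0684.

0.0684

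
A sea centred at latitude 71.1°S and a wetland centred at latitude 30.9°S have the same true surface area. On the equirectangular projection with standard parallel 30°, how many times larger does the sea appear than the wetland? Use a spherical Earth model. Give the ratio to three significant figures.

2.65

In the equirectangular projection with standard parallel φ₀ = 30° (x = Rλ cos φ₀, y = Rφ), meridians are true-scale (h = 1) and the parallel scale is k = cos φ₀ / cos φ.
Areal scale at 71.1°: h·k = 1.000 × 2.674 = 2.674.
Areal scale at 30.9°: h·k = 1.000 × 1.009 = 1.009.
Ratio = 2.674/1.009 ≈ 2.65.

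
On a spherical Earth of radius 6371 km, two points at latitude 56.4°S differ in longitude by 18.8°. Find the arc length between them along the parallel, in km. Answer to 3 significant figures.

1160 km

Arc length along a parallel = R cos φ · Δλ (with Δλ in radians).
= 6371 × cos 56.4° × (18.8° × π/180) = 6371 × 0.5534 × 0.3281 ≈ 1160 km.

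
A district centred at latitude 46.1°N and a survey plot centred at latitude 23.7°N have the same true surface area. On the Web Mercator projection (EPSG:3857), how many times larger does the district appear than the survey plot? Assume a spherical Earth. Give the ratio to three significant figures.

On Mercator, area is exaggerated by sec²φ = 1/cos²φ.
At 46.1°: sec²(46.1°) = 1/0.6934² = 2.080.
At 23.7°: sec²(23.7°) = 1/0.9157² = 1.193.
Ratio = 2.080/1.193 = cos²(23.7°)/cos²(46.1°) ≈ 1.74.

1.74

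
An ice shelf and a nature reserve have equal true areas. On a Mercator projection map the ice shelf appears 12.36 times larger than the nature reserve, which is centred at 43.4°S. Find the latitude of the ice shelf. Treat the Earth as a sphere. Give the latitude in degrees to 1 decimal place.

78.1°

On Mercator, (apparent₁)/(apparent₂) = sec²φ₁ / sec²φ₂ when true areas are equal.
cos²φ₂ / cos²φ₁ = 12.36  ⇒  cos φ₁ = cos 43.4° / √12.36 = 0.7266/3.516 = 0.2067.
φ₁ = arccos(0.2067) ≈ 78.1°.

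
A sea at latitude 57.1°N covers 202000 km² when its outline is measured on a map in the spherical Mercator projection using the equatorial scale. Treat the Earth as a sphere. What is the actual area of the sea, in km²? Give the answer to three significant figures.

Mercator is conformal, so the point scale is isotropic: h = k = sec φ = 1/cos φ.
Areal scale = k² = sec²φ = 1/cos²(57.1°) = 1/0.5432² = 3.389.
True area = apparent / (areal scale) = 202000 / 3.389 ≈ 59600 km².

59600 km²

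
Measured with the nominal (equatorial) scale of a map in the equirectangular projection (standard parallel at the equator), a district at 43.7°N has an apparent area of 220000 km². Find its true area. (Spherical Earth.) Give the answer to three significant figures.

For the equirectangular projection with φ₀ = 0 (plate carrée), h = 1 along meridians and k = sec φ along parallels.
Areal scale = h·k = 1 × sec φ; at 43.7°, h = 1.000, k = 1.383, so h·k = 1.383.
True area = apparent / (areal scale) = 220000 / 1.383 ≈ 159000 km².

159000 km²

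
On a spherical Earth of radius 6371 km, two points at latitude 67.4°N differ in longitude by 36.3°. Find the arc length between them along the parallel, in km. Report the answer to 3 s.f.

Arc length along a parallel = R cos φ · Δλ (with Δλ in radians).
= 6371 × cos 67.4° × (36.3° × π/180) = 6371 × 0.3843 × 0.6336 ≈ 1550 km.

1550 km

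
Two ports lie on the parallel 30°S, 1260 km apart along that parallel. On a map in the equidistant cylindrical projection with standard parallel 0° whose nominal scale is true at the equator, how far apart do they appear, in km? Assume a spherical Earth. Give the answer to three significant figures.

Plate carrée maps x = Rλ, y = Rφ. The meridian scale is h = 1 and the parallel scale is k = 1/cos φ = sec φ.
Along the parallel, k = sec 30° = 1/0.8660 = 1.155.
Map distance = 1260 × 1.155 ≈ 1450 km.

1450 km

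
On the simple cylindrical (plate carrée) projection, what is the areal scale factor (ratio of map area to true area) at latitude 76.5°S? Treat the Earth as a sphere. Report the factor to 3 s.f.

4.28

For the equirectangular projection with φ₀ = 0 (plate carrée), h = 1 along meridians and k = sec φ along parallels.
Areal scale = h·k = 1 × sec φ; at 76.5°, h = 1.000, k = 4.284, so h·k = 4.284.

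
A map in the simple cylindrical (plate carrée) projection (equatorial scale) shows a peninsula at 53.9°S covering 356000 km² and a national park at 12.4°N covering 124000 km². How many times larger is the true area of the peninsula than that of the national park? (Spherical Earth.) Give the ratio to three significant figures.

Plate carrée has h = 1 and k = sec φ, giving areal scale sec φ; true area = (apparent area) · cos φ.
True area of peninsula: 356000 × cos(53.9°) = 356000 × 0.5892 = 209800 km².
True area of national park: 124000 × cos(12.4°) = 124000 × 0.9767 = 121100 km².
Ratio = 209800 / 121100 ≈ 1.73.

1.73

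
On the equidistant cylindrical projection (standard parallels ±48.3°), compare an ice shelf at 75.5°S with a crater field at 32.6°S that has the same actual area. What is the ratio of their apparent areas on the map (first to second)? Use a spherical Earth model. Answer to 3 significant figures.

3.36

In the equirectangular projection with standard parallel φ₀ = 48.3° (x = Rλ cos φ₀, y = Rφ), meridians are true-scale (h = 1) and the parallel scale is k = cos φ₀ / cos φ.
Areal scale at 75.5°: h·k = 1.000 × 2.657 = 2.657.
Areal scale at 32.6°: h·k = 1.000 × 0.7896 = 0.7896.
Ratio = 2.657/0.7896 ≈ 3.36.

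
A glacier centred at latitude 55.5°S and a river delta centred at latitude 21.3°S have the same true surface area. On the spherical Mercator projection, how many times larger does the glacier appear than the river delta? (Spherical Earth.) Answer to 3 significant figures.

2.71

On Mercator, area is exaggerated by sec²φ = 1/cos²φ.
At 55.5°: sec²(55.5°) = 1/0.5664² = 3.117.
At 21.3°: sec²(21.3°) = 1/0.9317² = 1.152.
Ratio = 3.117/1.152 = cos²(21.3°)/cos²(55.5°) ≈ 2.71.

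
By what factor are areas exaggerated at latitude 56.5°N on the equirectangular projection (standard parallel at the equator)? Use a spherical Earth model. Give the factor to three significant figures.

1.81

For the equirectangular projection with φ₀ = 0 (plate carrée), h = 1 along meridians and k = sec φ along parallels.
Areal scale = h·k = 1 × sec φ; at 56.5°, h = 1.000, k = 1.812, so h·k = 1.812.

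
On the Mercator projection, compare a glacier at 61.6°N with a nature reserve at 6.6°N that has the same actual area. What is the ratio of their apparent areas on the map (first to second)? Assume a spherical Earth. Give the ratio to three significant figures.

Mercator is conformal with k = sec φ, so areal scale = k² = sec²φ.
At 61.6°: sec²(61.6°) = 1/0.4756² = 4.421.
At 6.6°: sec²(6.6°) = 1/0.9934² = 1.013.
Ratio = 4.421/1.013 = cos²(6.6°)/cos²(61.6°) ≈ 4.36.

4.36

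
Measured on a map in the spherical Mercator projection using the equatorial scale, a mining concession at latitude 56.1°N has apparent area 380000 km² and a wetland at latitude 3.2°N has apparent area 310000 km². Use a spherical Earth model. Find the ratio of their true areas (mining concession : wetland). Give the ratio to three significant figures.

Mercator's areal exaggeration is sec²φ; hence true area = (apparent area) · cos²φ.
True area of mining concession: 380000 × cos²(56.1°) = 380000 × 0.3111 = 118200 km².
True area of wetland: 310000 × cos²(3.2°) = 310000 × 0.9969 = 309000 km².
Ratio = 118200 / 309000 ≈ 0.383.

0.383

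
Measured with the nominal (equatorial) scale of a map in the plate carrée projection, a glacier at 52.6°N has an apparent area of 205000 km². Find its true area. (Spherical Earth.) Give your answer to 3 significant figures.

125000 km²

For the equirectangular projection with φ₀ = 0 (plate carrée), h = 1 along meridians and k = sec φ along parallels.
Areal scale = h·k = 1 × sec φ; at 52.6°, h = 1.000, k = 1.646, so h·k = 1.646.
True area = apparent / (areal scale) = 205000 / 1.646 ≈ 125000 km².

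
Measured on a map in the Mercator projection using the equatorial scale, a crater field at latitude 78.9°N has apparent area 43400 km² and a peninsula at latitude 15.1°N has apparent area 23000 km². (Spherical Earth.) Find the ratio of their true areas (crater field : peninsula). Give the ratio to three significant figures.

On Mercator the areal scale is sec²φ, so true area = apparent × cos²φ.
True area of crater field: 43400 × cos²(78.9°) = 43400 × 0.03706 = 1609 km².
True area of peninsula: 23000 × cos²(15.1°) = 23000 × 0.9321 = 21440 km².
Ratio = 1609 / 21440 ≈ 0.0750.

0.0750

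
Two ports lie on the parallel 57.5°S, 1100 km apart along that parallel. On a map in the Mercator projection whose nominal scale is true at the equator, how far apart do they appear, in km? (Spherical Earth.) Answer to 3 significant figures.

2050 km

For Mercator, h = k = sec φ (a conformal cylindrical projection has a single point scale, 1/cos φ).
Along the parallel, k = sec 57.5° = 1/0.5373 = 1.861.
Map distance = 1100 × 1.861 ≈ 2050 km.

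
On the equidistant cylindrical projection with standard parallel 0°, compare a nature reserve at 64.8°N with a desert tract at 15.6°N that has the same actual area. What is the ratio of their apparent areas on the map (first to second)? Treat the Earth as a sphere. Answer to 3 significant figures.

2.26

In the plate carrée (x = Rλ, y = Rφ), meridians are true-scale (h = 1) and parallels are stretched by k = sec φ.
Areal scale at 64.8°: h·k = 1.000 × 2.349 = 2.349.
Areal scale at 15.6°: h·k = 1.000 × 1.038 = 1.038.
Ratio = 2.349/1.038 ≈ 2.26.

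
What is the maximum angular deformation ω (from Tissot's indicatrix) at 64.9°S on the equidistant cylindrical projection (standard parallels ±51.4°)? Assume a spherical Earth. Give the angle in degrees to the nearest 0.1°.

With standard parallel φ₀ = 51.4°, the equirectangular projection gives x = Rλ cos φ₀, y = Rφ, so h = 1 and k = cos 51.4° / cos φ.
At 64.9°: h = 1.000, k = 1.471; principal scales a = 1.471, b = 1.000.
sin(ω/2) = (a − b)/(a + b) = 0.4707/2.471 = 0.1905, so ω = 2 arcsin(0.1905) ≈ 22.0°.

22.0°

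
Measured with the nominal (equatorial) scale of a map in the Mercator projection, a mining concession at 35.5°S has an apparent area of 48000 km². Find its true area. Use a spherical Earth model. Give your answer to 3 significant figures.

The Mercator projection is conformal; its linear scale factor is the same in every direction and equals sec φ = 1/cos φ.
Areal scale = k² = sec²φ = 1/cos²(35.5°) = 1/0.8141² = 1.509.
True area = apparent / (areal scale) = 48000 / 1.509 ≈ 31800 km².

31800 km²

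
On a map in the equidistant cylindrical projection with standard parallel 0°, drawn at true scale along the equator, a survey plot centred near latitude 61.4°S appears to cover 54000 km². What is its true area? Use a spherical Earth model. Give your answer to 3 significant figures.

25800 km²

For the equirectangular projection with φ₀ = 0 (plate carrée), h = 1 along meridians and k = sec φ along parallels.
Areal scale = h·k = 1 × sec φ; at 61.4°, h = 1.000, k = 2.089, so h·k = 2.089.
True area = apparent / (areal scale) = 54000 / 2.089 ≈ 25800 km².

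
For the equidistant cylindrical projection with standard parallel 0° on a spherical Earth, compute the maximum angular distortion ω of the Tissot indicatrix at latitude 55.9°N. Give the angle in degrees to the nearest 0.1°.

In the plate carrée (x = Rλ, y = Rφ), meridians are true-scale (h = 1) and parallels are stretched by k = sec φ.
At 55.9°: h = 1.000, k = 1.784; principal scales a = 1.784, b = 1.000.
sin(ω/2) = (a − b)/(a + b) = 0.7837/2.784 = 0.2815, so ω = 2 arcsin(0.2815) ≈ 32.7°.

32.7°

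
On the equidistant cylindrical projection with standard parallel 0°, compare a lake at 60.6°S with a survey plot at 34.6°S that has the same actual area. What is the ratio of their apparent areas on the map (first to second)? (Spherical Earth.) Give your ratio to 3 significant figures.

1.68

In the plate carrée (x = Rλ, y = Rφ), meridians are true-scale (h = 1) and parallels are stretched by k = sec φ.
Areal scale at 60.6°: h·k = 1.000 × 2.037 = 2.037.
Areal scale at 34.6°: h·k = 1.000 × 1.215 = 1.215.
Ratio = 2.037/1.215 ≈ 1.68.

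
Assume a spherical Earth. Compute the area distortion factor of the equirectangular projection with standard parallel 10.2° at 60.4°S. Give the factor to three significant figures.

The equidistant cylindrical projection with φ₀ = 10.2° has h = 1 (meridians true) and k = cos φ₀ / cos φ along parallels.
Areal scale = h·k = 1 × cos φ₀ / cos φ; at 60.4°, h = 1.000, k = 1.993, so h·k = 1.993.

1.99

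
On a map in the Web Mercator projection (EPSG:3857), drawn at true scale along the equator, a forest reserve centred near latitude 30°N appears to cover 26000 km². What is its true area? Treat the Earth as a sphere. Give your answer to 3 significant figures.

Mercator is conformal, so the point scale is isotropic: h = k = sec φ = 1/cos φ.
Areal scale = k² = sec²φ = 1/cos²(30°) = 1/0.8660² = 1.333.
True area = apparent / (areal scale) = 26000 / 1.333 ≈ 19500 km².

19500 km²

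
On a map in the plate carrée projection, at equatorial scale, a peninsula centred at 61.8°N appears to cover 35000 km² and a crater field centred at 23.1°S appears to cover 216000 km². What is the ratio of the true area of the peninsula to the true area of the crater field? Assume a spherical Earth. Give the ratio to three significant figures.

Plate carrée has h = 1 and k = sec φ, giving areal scale sec φ; true area = (apparent area) · cos φ.
True area of peninsula: 35000 × cos(61.8°) = 35000 × 0.4726 = 16540 km².
True area of crater field: 216000 × cos(23.1°) = 216000 × 0.9198 = 198700 km².
Ratio = 16540 / 198700 ≈ 0.0832.

0.0832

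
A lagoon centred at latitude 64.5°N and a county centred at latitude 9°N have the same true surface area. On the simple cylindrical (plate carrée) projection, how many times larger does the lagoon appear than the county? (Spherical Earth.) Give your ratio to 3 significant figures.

2.29

For the equirectangular projection with φ₀ = 0 (plate carrée), h = 1 along meridians and k = sec φ along parallels.
Areal scale at 64.5°: h·k = 1.000 × 2.323 = 2.323.
Areal scale at 9°: h·k = 1.000 × 1.012 = 1.012.
Ratio = 2.323/1.012 ≈ 2.29.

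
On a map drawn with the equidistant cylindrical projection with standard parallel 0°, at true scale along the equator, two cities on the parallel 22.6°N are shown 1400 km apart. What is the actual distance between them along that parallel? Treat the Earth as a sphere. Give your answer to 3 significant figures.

1290 km

In the plate carrée (x = Rλ, y = Rφ), meridians are true-scale (h = 1) and parallels are stretched by k = sec φ.
Along the parallel at 22.6°, map distances are exaggerated by k = sec 22.6° = 1.083.
True distance = 1400 / 1.083 = 1400 × cos 22.6° ≈ 1290 km.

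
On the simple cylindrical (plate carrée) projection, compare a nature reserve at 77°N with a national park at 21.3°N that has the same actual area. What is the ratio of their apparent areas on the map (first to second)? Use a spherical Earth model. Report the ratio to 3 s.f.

4.14

Plate carrée maps x = Rλ, y = Rφ. The meridian scale is h = 1 and the parallel scale is k = 1/cos φ = sec φ.
Areal scale at 77°: h·k = 1.000 × 4.445 = 4.445.
Areal scale at 21.3°: h·k = 1.000 × 1.073 = 1.073.
Ratio = 4.445/1.073 ≈ 4.14.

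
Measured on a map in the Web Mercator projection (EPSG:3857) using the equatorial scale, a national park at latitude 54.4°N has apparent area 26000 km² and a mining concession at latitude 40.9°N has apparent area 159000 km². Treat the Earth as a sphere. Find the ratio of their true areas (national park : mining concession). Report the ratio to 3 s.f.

Since Mercator area scale is 1/cos²φ, the true area equals the apparent area multiplied by cos²φ.
True area of national park: 26000 × cos²(54.4°) = 26000 × 0.3389 = 8811 km².
True area of mining concession: 159000 × cos²(40.9°) = 159000 × 0.5713 = 90840 km².
Ratio = 8811 / 90840 ≈ 0.0970.

0.0970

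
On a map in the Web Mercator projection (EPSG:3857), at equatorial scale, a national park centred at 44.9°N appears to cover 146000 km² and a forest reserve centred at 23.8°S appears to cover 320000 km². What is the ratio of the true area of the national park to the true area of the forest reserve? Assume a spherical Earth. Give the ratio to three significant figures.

0.273

Since Mercator area scale is 1/cos²φ, the true area equals the apparent area multiplied by cos²φ.
True area of national park: 146000 × cos²(44.9°) = 146000 × 0.5017 = 73250 km².
True area of forest reserve: 320000 × cos²(23.8°) = 320000 × 0.8372 = 267900 km².
Ratio = 73250 / 267900 ≈ 0.273.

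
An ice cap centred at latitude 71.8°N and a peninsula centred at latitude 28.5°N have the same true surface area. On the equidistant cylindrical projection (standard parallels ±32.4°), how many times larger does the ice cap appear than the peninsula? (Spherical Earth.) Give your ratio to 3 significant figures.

With standard parallel φ₀ = 32.4°, the equirectangular projection gives x = Rλ cos φ₀, y = Rφ, so h = 1 and k = cos 32.4° / cos φ.
Areal scale at 71.8°: h·k = 1.000 × 2.703 = 2.703.
Areal scale at 28.5°: h·k = 1.000 × 0.9608 = 0.9608.
Ratio = 2.703/0.9608 ≈ 2.81.

2.81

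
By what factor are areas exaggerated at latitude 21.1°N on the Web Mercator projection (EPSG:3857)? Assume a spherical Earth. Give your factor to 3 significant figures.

The Mercator projection is conformal; its linear scale factor is the same in every direction and equals sec φ = 1/cos φ.
Areal scale = k² = sec²φ = 1/cos²(21.1°) = 1/0.9330² = 1.149.

1.15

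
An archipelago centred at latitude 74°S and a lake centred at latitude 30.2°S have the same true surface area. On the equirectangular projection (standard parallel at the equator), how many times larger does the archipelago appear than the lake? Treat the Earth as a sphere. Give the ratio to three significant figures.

For the equirectangular projection with φ₀ = 0 (plate carrée), h = 1 along meridians and k = sec φ along parallels.
Areal scale at 74°: h·k = 1.000 × 3.628 = 3.628.
Areal scale at 30.2°: h·k = 1.000 × 1.157 = 1.157.
Ratio = 3.628/1.157 ≈ 3.14.

3.14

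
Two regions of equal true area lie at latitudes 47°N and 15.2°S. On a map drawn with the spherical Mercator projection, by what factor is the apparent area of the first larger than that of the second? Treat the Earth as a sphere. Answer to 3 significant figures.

Mercator areal scale is sec²φ.
At 47°: sec²(47°) = 1/0.6820² = 2.150.
At 15.2°: sec²(15.2°) = 1/0.9650² = 1.074.
Ratio = 2.150/1.074 = cos²(15.2°)/cos²(47°) ≈ 2.00.

2.00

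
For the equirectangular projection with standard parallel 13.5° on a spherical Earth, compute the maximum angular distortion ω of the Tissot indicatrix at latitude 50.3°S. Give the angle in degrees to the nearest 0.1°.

23.9°

With standard parallel φ₀ = 13.5°, the equirectangular projection gives x = Rλ cos φ₀, y = Rφ, so h = 1 and k = cos 13.5° / cos φ.
At 50.3°: h = 1.000, k = 1.522; principal scales a = 1.522, b = 1.000.
sin(ω/2) = (a − b)/(a + b) = 0.5223/2.522 = 0.2071, so ω = 2 arcsin(0.2071) ≈ 23.9°.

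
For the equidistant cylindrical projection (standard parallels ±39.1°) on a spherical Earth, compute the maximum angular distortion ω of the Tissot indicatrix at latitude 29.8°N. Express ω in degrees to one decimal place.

In the equirectangular projection with standard parallel φ₀ = 39.1° (x = Rλ cos φ₀, y = Rφ), meridians are true-scale (h = 1) and the parallel scale is k = cos φ₀ / cos φ.
At 29.8°: h = 1.000, k = 0.8943; principal scales a = 1.000, b = 0.8943.
sin(ω/2) = (a − b)/(a + b) = 0.1057/1.894 = 0.05580, so ω = 2 arcsin(0.05580) ≈ 6.4°.

6.4°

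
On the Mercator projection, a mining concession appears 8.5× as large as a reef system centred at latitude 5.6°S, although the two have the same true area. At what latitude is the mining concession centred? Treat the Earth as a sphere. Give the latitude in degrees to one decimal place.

70.0°

Mercator areal scale is sec²φ, so apparent-area ratio = sec²φ₁ / sec²φ₂ = cos²φ₂ / cos²φ₁.
cos²φ₂ / cos²φ₁ = 8.5  ⇒  cos φ₁ = cos 5.6° / √8.5 = 0.9952/2.915 = 0.3414.
φ₁ = arccos(0.3414) ≈ 70.0°.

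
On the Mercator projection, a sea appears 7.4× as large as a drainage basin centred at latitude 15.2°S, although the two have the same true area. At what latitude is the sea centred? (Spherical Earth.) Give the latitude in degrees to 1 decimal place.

69.2°

Mercator areal scale is sec²φ, so apparent-area ratio = sec²φ₁ / sec²φ₂ = cos²φ₂ / cos²φ₁.
cos²φ₂ / cos²φ₁ = 7.4  ⇒  cos φ₁ = cos 15.2° / √7.4 = 0.9650/2.720 = 0.3547.
φ₁ = arccos(0.3547) ≈ 69.2°.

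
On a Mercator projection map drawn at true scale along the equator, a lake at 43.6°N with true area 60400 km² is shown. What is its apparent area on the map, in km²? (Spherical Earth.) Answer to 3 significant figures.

115000 km²

For Mercator, h = k = sec φ (a conformal cylindrical projection has a single point scale, 1/cos φ).
Areal scale = k² = sec²φ = 1/cos²(43.6°) = 1/0.7242² = 1.907.
Apparent area = 60400 × 1.907 ≈ 115000 km².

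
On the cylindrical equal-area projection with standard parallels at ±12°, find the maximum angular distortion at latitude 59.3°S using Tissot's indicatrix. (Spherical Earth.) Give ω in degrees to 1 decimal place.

For cylindrical equal-area with standard parallel φ₀, h = cos φ / cos φ₀ and k = cos φ₀ / cos φ, so h·k = 1.
At 59.3°: h = 0.5219, k = 1.916; principal scales a = 1.916, b = 0.5219.
sin(ω/2) = (a − b)/(a + b) = 1.394/2.438 = 0.5718, so ω = 2 arcsin(0.5718) ≈ 69.8°.

69.8°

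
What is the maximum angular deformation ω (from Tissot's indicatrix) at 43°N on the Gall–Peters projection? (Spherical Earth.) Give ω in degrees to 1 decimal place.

Gall–Peters is a cylindrical equal-area projection with standard parallels at ±45°. A cylindrical equal-area projection with standard parallel φ₀ has meridian scale h = cos φ / cos φ₀ and parallel scale k = cos φ₀ / cos φ (so areas are preserved, h·k = 1).
At 43°: h = 1.034, k = 0.9668; principal scales a = 1.034, b = 0.9668.
sin(ω/2) = (a − b)/(a + b) = 0.06744/2.001 = 0.03370, so ω = 2 arcsin(0.03370) ≈ 3.9°.

3.9°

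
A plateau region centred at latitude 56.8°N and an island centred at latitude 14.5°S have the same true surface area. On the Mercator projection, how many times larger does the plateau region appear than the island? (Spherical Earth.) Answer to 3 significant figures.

Mercator is conformal with k = sec φ, so areal scale = k² = sec²φ.
At 56.8°: sec²(56.8°) = 1/0.5476² = 3.335.
At 14.5°: sec²(14.5°) = 1/0.9681² = 1.067.
Ratio = 3.335/1.067 = cos²(14.5°)/cos²(56.8°) ≈ 3.13.

3.13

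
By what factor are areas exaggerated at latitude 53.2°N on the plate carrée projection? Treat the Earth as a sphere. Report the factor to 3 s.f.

Plate carrée maps x = Rλ, y = Rφ. The meridian scale is h = 1 and the parallel scale is k = 1/cos φ = sec φ.
Areal scale = h·k = 1 × sec φ; at 53.2°, h = 1.000, k = 1.669, so h·k = 1.669.

1.67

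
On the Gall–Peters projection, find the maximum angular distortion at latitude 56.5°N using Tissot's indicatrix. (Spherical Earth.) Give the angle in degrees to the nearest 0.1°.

Gall–Peters is a cylindrical equal-area projection with standard parallels at ±45°. A cylindrical equal-area projection with standard parallel φ₀ has meridian scale h = cos φ / cos φ₀ and parallel scale k = cos φ₀ / cos φ (so areas are preserved, h·k = 1).
At 56.5°: h = 0.7806, k = 1.281; principal scales a = 1.281, b = 0.7806.
sin(ω/2) = (a − b)/(a + b) = 0.5006/2.062 = 0.2428, so ω = 2 arcsin(0.2428) ≈ 28.1°.

28.1°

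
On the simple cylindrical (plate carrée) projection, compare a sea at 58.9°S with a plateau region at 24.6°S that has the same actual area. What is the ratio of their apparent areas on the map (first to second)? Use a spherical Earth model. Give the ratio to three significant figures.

1.76

Plate carrée maps x = Rλ, y = Rφ. The meridian scale is h = 1 and the parallel scale is k = 1/cos φ = sec φ.
Areal scale at 58.9°: h·k = 1.000 × 1.936 = 1.936.
Areal scale at 24.6°: h·k = 1.000 × 1.100 = 1.100.
Ratio = 1.936/1.100 ≈ 1.76.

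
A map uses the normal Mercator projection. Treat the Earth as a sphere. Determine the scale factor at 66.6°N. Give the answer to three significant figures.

2.52

For Mercator, h = k = sec φ (a conformal cylindrical projection has a single point scale, 1/cos φ).
k = 1/cos 66.6° = 1/0.3971 = 2.518.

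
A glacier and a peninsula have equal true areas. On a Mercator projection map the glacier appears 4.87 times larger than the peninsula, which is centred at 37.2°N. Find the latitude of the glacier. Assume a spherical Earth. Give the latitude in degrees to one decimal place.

For equal true areas on Mercator, apparent areas scale as sec²φ, so the ratio is cos²φ₂ / cos²φ₁.
cos²φ₂ / cos²φ₁ = 4.87  ⇒  cos φ₁ = cos 37.2° / √4.87 = 0.7965/2.207 = 0.3609.
φ₁ = arccos(0.3609) ≈ 68.8°.

68.8°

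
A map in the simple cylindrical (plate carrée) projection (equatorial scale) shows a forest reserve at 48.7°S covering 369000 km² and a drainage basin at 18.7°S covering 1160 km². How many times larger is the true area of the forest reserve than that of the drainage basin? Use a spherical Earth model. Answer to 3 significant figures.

222

On the plate carrée, areal scale = h·k = 1 × sec φ, so true area = apparent × cos φ.
True area of forest reserve: 369000 × cos(48.7°) = 369000 × 0.6600 = 243500 km².
True area of drainage basin: 1160 × cos(18.7°) = 1160 × 0.9472 = 1099 km².
Ratio = 243500 / 1099 ≈ 222.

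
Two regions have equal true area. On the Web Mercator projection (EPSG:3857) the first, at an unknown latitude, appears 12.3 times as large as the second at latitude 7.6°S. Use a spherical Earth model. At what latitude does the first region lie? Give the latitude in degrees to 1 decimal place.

73.6°

On Mercator, (apparent₁)/(apparent₂) = sec²φ₁ / sec²φ₂ when true areas are equal.
cos²φ₂ / cos²φ₁ = 12.3  ⇒  cos φ₁ = cos 7.6° / √12.3 = 0.9912/3.507 = 0.2826.
φ₁ = arccos(0.2826) ≈ 73.6°.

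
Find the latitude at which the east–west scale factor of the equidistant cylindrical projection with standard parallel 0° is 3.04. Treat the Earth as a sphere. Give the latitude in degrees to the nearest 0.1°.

70.8°

Plate carrée: h = 1, k = sec φ along parallels.
sec φ = 3.04  ⇒  cos φ = 0.3289  ⇒  φ ≈ 70.8°.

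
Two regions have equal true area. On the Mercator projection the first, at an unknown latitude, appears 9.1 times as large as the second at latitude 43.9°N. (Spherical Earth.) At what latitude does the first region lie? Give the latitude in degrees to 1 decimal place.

76.2°

For equal true areas on Mercator, apparent areas scale as sec²φ, so the ratio is cos²φ₂ / cos²φ₁.
cos²φ₂ / cos²φ₁ = 9.1  ⇒  cos φ₁ = cos 43.9° / √9.1 = 0.7206/3.017 = 0.2389.
φ₁ = arccos(0.2389) ≈ 76.2°.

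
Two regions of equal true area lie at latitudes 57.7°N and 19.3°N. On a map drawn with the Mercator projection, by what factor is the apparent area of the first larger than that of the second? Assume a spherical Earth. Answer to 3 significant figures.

3.12

On Mercator, area is exaggerated by sec²φ = 1/cos²φ.
At 57.7°: sec²(57.7°) = 1/0.5344² = 3.502.
At 19.3°: sec²(19.3°) = 1/0.9438² = 1.123.
Ratio = 3.502/1.123 = cos²(19.3°)/cos²(57.7°) ≈ 3.12.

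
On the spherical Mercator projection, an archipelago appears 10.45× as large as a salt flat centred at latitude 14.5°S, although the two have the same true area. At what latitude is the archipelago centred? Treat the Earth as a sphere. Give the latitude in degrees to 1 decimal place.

For equal true areas on Mercator, apparent areas scale as sec²φ, so the ratio is cos²φ₂ / cos²φ₁.
cos²φ₂ / cos²φ₁ = 10.45  ⇒  cos φ₁ = cos 14.5° / √10.45 = 0.9681/3.233 = 0.2995.
φ₁ = arccos(0.2995) ≈ 72.6°.

72.6°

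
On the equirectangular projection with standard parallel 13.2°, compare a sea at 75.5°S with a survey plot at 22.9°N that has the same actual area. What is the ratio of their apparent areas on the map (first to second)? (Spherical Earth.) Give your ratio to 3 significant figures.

3.68

The equidistant cylindrical projection with φ₀ = 13.2° has h = 1 (meridians true) and k = cos φ₀ / cos φ along parallels.
Areal scale at 75.5°: h·k = 1.000 × 3.888 = 3.888.
Areal scale at 22.9°: h·k = 1.000 × 1.057 = 1.057.
Ratio = 3.888/1.057 ≈ 3.68.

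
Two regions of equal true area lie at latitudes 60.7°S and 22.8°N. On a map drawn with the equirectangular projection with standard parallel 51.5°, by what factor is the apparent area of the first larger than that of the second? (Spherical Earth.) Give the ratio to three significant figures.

In the equirectangular projection with standard parallel φ₀ = 51.5° (x = Rλ cos φ₀, y = Rφ), meridians are true-scale (h = 1) and the parallel scale is k = cos φ₀ / cos φ.
Areal scale at 60.7°: h·k = 1.000 × 1.272 = 1.272.
Areal scale at 22.8°: h·k = 1.000 × 0.6753 = 0.6753.
Ratio = 1.272/0.6753 ≈ 1.88.

1.88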